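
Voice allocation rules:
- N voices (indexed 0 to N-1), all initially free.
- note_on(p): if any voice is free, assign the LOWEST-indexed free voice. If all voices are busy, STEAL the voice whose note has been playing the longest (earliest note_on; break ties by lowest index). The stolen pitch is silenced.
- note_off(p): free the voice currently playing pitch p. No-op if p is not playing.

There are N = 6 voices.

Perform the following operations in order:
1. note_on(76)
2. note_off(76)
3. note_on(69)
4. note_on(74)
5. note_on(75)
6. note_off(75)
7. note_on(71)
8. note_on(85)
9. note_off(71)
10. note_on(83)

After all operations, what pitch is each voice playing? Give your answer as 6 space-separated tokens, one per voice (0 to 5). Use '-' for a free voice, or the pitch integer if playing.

Op 1: note_on(76): voice 0 is free -> assigned | voices=[76 - - - - -]
Op 2: note_off(76): free voice 0 | voices=[- - - - - -]
Op 3: note_on(69): voice 0 is free -> assigned | voices=[69 - - - - -]
Op 4: note_on(74): voice 1 is free -> assigned | voices=[69 74 - - - -]
Op 5: note_on(75): voice 2 is free -> assigned | voices=[69 74 75 - - -]
Op 6: note_off(75): free voice 2 | voices=[69 74 - - - -]
Op 7: note_on(71): voice 2 is free -> assigned | voices=[69 74 71 - - -]
Op 8: note_on(85): voice 3 is free -> assigned | voices=[69 74 71 85 - -]
Op 9: note_off(71): free voice 2 | voices=[69 74 - 85 - -]
Op 10: note_on(83): voice 2 is free -> assigned | voices=[69 74 83 85 - -]

Answer: 69 74 83 85 - -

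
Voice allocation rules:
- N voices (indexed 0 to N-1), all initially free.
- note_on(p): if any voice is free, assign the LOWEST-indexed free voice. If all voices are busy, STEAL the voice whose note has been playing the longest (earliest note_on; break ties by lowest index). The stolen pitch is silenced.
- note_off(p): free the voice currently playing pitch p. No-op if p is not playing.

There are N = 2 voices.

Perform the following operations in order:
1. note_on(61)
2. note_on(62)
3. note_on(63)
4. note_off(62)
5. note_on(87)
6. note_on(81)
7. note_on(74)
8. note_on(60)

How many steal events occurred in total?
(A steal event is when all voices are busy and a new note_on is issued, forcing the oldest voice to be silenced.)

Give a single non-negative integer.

Op 1: note_on(61): voice 0 is free -> assigned | voices=[61 -]
Op 2: note_on(62): voice 1 is free -> assigned | voices=[61 62]
Op 3: note_on(63): all voices busy, STEAL voice 0 (pitch 61, oldest) -> assign | voices=[63 62]
Op 4: note_off(62): free voice 1 | voices=[63 -]
Op 5: note_on(87): voice 1 is free -> assigned | voices=[63 87]
Op 6: note_on(81): all voices busy, STEAL voice 0 (pitch 63, oldest) -> assign | voices=[81 87]
Op 7: note_on(74): all voices busy, STEAL voice 1 (pitch 87, oldest) -> assign | voices=[81 74]
Op 8: note_on(60): all voices busy, STEAL voice 0 (pitch 81, oldest) -> assign | voices=[60 74]

Answer: 4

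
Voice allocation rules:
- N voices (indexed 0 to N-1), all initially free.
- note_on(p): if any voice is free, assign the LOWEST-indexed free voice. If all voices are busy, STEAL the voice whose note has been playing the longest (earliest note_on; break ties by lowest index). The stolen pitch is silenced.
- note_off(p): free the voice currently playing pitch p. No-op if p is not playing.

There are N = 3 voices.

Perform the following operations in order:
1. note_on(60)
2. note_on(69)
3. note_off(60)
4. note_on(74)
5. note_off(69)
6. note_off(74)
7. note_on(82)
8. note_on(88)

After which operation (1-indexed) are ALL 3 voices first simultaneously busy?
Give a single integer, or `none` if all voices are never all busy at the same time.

Op 1: note_on(60): voice 0 is free -> assigned | voices=[60 - -]
Op 2: note_on(69): voice 1 is free -> assigned | voices=[60 69 -]
Op 3: note_off(60): free voice 0 | voices=[- 69 -]
Op 4: note_on(74): voice 0 is free -> assigned | voices=[74 69 -]
Op 5: note_off(69): free voice 1 | voices=[74 - -]
Op 6: note_off(74): free voice 0 | voices=[- - -]
Op 7: note_on(82): voice 0 is free -> assigned | voices=[82 - -]
Op 8: note_on(88): voice 1 is free -> assigned | voices=[82 88 -]

Answer: none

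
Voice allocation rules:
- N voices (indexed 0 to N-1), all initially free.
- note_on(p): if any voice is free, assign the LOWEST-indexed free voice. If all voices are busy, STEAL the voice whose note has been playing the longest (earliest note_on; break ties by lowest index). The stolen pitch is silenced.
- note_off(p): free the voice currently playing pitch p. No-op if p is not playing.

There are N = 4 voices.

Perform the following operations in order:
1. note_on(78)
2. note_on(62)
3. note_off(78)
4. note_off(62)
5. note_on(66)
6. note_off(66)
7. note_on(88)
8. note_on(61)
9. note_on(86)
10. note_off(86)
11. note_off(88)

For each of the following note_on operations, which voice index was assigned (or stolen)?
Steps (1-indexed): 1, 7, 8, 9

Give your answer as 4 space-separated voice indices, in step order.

Op 1: note_on(78): voice 0 is free -> assigned | voices=[78 - - -]
Op 2: note_on(62): voice 1 is free -> assigned | voices=[78 62 - -]
Op 3: note_off(78): free voice 0 | voices=[- 62 - -]
Op 4: note_off(62): free voice 1 | voices=[- - - -]
Op 5: note_on(66): voice 0 is free -> assigned | voices=[66 - - -]
Op 6: note_off(66): free voice 0 | voices=[- - - -]
Op 7: note_on(88): voice 0 is free -> assigned | voices=[88 - - -]
Op 8: note_on(61): voice 1 is free -> assigned | voices=[88 61 - -]
Op 9: note_on(86): voice 2 is free -> assigned | voices=[88 61 86 -]
Op 10: note_off(86): free voice 2 | voices=[88 61 - -]
Op 11: note_off(88): free voice 0 | voices=[- 61 - -]

Answer: 0 0 1 2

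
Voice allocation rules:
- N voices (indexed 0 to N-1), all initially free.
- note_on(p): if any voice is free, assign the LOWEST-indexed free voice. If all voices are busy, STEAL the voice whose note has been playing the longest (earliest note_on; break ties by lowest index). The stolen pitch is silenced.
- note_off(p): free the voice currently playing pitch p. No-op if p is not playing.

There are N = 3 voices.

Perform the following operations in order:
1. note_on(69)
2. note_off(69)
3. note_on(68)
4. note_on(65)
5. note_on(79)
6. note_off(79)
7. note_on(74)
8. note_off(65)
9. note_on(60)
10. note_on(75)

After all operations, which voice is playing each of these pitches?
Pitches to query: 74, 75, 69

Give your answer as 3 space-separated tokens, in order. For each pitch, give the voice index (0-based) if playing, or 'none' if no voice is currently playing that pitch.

Answer: 2 0 none

Derivation:
Op 1: note_on(69): voice 0 is free -> assigned | voices=[69 - -]
Op 2: note_off(69): free voice 0 | voices=[- - -]
Op 3: note_on(68): voice 0 is free -> assigned | voices=[68 - -]
Op 4: note_on(65): voice 1 is free -> assigned | voices=[68 65 -]
Op 5: note_on(79): voice 2 is free -> assigned | voices=[68 65 79]
Op 6: note_off(79): free voice 2 | voices=[68 65 -]
Op 7: note_on(74): voice 2 is free -> assigned | voices=[68 65 74]
Op 8: note_off(65): free voice 1 | voices=[68 - 74]
Op 9: note_on(60): voice 1 is free -> assigned | voices=[68 60 74]
Op 10: note_on(75): all voices busy, STEAL voice 0 (pitch 68, oldest) -> assign | voices=[75 60 74]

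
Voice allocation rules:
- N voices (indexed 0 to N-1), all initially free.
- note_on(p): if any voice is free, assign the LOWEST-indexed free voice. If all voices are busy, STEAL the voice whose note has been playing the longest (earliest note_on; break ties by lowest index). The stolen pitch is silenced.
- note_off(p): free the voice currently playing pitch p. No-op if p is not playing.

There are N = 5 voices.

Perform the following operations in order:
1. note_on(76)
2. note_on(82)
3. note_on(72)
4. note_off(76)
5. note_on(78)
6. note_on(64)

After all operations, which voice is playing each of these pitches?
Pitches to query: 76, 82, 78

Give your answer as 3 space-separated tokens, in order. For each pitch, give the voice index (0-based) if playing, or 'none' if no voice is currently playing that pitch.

Op 1: note_on(76): voice 0 is free -> assigned | voices=[76 - - - -]
Op 2: note_on(82): voice 1 is free -> assigned | voices=[76 82 - - -]
Op 3: note_on(72): voice 2 is free -> assigned | voices=[76 82 72 - -]
Op 4: note_off(76): free voice 0 | voices=[- 82 72 - -]
Op 5: note_on(78): voice 0 is free -> assigned | voices=[78 82 72 - -]
Op 6: note_on(64): voice 3 is free -> assigned | voices=[78 82 72 64 -]

Answer: none 1 0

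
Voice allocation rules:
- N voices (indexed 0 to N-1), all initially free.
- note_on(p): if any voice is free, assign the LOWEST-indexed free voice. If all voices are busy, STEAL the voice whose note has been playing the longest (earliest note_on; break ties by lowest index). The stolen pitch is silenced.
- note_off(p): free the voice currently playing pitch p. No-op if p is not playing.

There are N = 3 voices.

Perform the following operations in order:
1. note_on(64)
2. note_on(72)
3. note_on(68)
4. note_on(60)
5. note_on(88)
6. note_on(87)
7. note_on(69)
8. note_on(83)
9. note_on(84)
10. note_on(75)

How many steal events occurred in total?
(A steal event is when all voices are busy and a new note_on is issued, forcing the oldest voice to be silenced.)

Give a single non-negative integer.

Op 1: note_on(64): voice 0 is free -> assigned | voices=[64 - -]
Op 2: note_on(72): voice 1 is free -> assigned | voices=[64 72 -]
Op 3: note_on(68): voice 2 is free -> assigned | voices=[64 72 68]
Op 4: note_on(60): all voices busy, STEAL voice 0 (pitch 64, oldest) -> assign | voices=[60 72 68]
Op 5: note_on(88): all voices busy, STEAL voice 1 (pitch 72, oldest) -> assign | voices=[60 88 68]
Op 6: note_on(87): all voices busy, STEAL voice 2 (pitch 68, oldest) -> assign | voices=[60 88 87]
Op 7: note_on(69): all voices busy, STEAL voice 0 (pitch 60, oldest) -> assign | voices=[69 88 87]
Op 8: note_on(83): all voices busy, STEAL voice 1 (pitch 88, oldest) -> assign | voices=[69 83 87]
Op 9: note_on(84): all voices busy, STEAL voice 2 (pitch 87, oldest) -> assign | voices=[69 83 84]
Op 10: note_on(75): all voices busy, STEAL voice 0 (pitch 69, oldest) -> assign | voices=[75 83 84]

Answer: 7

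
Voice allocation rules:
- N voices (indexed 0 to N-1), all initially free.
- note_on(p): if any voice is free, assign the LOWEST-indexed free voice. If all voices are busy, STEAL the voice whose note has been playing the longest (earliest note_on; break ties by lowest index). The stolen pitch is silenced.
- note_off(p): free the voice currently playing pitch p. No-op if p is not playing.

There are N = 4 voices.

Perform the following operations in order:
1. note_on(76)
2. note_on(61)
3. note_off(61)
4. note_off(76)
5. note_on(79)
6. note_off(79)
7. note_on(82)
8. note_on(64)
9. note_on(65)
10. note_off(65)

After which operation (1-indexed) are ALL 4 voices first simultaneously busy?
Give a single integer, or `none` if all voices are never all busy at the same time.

Answer: none

Derivation:
Op 1: note_on(76): voice 0 is free -> assigned | voices=[76 - - -]
Op 2: note_on(61): voice 1 is free -> assigned | voices=[76 61 - -]
Op 3: note_off(61): free voice 1 | voices=[76 - - -]
Op 4: note_off(76): free voice 0 | voices=[- - - -]
Op 5: note_on(79): voice 0 is free -> assigned | voices=[79 - - -]
Op 6: note_off(79): free voice 0 | voices=[- - - -]
Op 7: note_on(82): voice 0 is free -> assigned | voices=[82 - - -]
Op 8: note_on(64): voice 1 is free -> assigned | voices=[82 64 - -]
Op 9: note_on(65): voice 2 is free -> assigned | voices=[82 64 65 -]
Op 10: note_off(65): free voice 2 | voices=[82 64 - -]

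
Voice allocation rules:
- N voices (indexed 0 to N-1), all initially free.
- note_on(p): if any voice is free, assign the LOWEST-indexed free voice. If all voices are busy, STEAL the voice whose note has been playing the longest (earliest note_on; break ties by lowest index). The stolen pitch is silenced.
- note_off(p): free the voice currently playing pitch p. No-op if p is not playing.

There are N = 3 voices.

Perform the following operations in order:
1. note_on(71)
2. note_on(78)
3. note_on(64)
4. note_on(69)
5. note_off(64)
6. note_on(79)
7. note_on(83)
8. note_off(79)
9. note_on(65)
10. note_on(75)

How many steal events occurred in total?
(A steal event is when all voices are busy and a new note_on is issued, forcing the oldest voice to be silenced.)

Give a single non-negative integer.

Answer: 3

Derivation:
Op 1: note_on(71): voice 0 is free -> assigned | voices=[71 - -]
Op 2: note_on(78): voice 1 is free -> assigned | voices=[71 78 -]
Op 3: note_on(64): voice 2 is free -> assigned | voices=[71 78 64]
Op 4: note_on(69): all voices busy, STEAL voice 0 (pitch 71, oldest) -> assign | voices=[69 78 64]
Op 5: note_off(64): free voice 2 | voices=[69 78 -]
Op 6: note_on(79): voice 2 is free -> assigned | voices=[69 78 79]
Op 7: note_on(83): all voices busy, STEAL voice 1 (pitch 78, oldest) -> assign | voices=[69 83 79]
Op 8: note_off(79): free voice 2 | voices=[69 83 -]
Op 9: note_on(65): voice 2 is free -> assigned | voices=[69 83 65]
Op 10: note_on(75): all voices busy, STEAL voice 0 (pitch 69, oldest) -> assign | voices=[75 83 65]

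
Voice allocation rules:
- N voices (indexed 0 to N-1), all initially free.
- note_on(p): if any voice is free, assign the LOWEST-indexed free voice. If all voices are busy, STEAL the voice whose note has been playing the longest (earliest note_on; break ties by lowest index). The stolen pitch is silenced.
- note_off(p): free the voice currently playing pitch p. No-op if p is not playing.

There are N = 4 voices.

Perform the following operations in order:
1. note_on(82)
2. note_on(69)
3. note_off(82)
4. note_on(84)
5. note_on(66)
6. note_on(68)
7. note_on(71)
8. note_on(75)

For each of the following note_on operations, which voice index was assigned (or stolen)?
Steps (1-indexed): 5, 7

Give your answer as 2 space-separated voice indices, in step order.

Op 1: note_on(82): voice 0 is free -> assigned | voices=[82 - - -]
Op 2: note_on(69): voice 1 is free -> assigned | voices=[82 69 - -]
Op 3: note_off(82): free voice 0 | voices=[- 69 - -]
Op 4: note_on(84): voice 0 is free -> assigned | voices=[84 69 - -]
Op 5: note_on(66): voice 2 is free -> assigned | voices=[84 69 66 -]
Op 6: note_on(68): voice 3 is free -> assigned | voices=[84 69 66 68]
Op 7: note_on(71): all voices busy, STEAL voice 1 (pitch 69, oldest) -> assign | voices=[84 71 66 68]
Op 8: note_on(75): all voices busy, STEAL voice 0 (pitch 84, oldest) -> assign | voices=[75 71 66 68]

Answer: 2 1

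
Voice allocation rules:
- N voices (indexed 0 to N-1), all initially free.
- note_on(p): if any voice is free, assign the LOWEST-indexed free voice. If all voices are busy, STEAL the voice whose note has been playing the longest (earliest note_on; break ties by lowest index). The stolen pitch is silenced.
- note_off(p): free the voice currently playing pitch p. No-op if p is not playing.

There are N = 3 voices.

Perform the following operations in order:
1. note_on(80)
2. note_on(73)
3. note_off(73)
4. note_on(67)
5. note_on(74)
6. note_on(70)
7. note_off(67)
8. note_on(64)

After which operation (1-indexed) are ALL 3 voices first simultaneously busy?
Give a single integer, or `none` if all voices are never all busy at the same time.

Answer: 5

Derivation:
Op 1: note_on(80): voice 0 is free -> assigned | voices=[80 - -]
Op 2: note_on(73): voice 1 is free -> assigned | voices=[80 73 -]
Op 3: note_off(73): free voice 1 | voices=[80 - -]
Op 4: note_on(67): voice 1 is free -> assigned | voices=[80 67 -]
Op 5: note_on(74): voice 2 is free -> assigned | voices=[80 67 74]
Op 6: note_on(70): all voices busy, STEAL voice 0 (pitch 80, oldest) -> assign | voices=[70 67 74]
Op 7: note_off(67): free voice 1 | voices=[70 - 74]
Op 8: note_on(64): voice 1 is free -> assigned | voices=[70 64 74]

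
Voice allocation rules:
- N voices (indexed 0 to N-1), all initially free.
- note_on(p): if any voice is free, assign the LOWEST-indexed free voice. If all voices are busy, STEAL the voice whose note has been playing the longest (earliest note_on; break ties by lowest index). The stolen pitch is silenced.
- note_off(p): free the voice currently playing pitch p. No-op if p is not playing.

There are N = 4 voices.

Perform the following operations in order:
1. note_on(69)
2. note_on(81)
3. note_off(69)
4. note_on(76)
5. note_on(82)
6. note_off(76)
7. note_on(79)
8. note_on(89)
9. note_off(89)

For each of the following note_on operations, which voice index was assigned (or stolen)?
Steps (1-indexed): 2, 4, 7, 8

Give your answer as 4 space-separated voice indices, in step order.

Answer: 1 0 0 3

Derivation:
Op 1: note_on(69): voice 0 is free -> assigned | voices=[69 - - -]
Op 2: note_on(81): voice 1 is free -> assigned | voices=[69 81 - -]
Op 3: note_off(69): free voice 0 | voices=[- 81 - -]
Op 4: note_on(76): voice 0 is free -> assigned | voices=[76 81 - -]
Op 5: note_on(82): voice 2 is free -> assigned | voices=[76 81 82 -]
Op 6: note_off(76): free voice 0 | voices=[- 81 82 -]
Op 7: note_on(79): voice 0 is free -> assigned | voices=[79 81 82 -]
Op 8: note_on(89): voice 3 is free -> assigned | voices=[79 81 82 89]
Op 9: note_off(89): free voice 3 | voices=[79 81 82 -]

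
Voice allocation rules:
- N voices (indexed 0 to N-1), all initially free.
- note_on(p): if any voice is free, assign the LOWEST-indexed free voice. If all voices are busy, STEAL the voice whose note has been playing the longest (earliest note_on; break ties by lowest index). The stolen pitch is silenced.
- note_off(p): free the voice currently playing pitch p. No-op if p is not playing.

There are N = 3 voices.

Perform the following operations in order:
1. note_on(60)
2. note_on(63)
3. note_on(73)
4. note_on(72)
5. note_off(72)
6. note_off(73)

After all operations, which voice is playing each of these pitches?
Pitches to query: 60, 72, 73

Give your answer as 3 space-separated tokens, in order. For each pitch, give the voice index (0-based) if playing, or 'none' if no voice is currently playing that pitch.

Answer: none none none

Derivation:
Op 1: note_on(60): voice 0 is free -> assigned | voices=[60 - -]
Op 2: note_on(63): voice 1 is free -> assigned | voices=[60 63 -]
Op 3: note_on(73): voice 2 is free -> assigned | voices=[60 63 73]
Op 4: note_on(72): all voices busy, STEAL voice 0 (pitch 60, oldest) -> assign | voices=[72 63 73]
Op 5: note_off(72): free voice 0 | voices=[- 63 73]
Op 6: note_off(73): free voice 2 | voices=[- 63 -]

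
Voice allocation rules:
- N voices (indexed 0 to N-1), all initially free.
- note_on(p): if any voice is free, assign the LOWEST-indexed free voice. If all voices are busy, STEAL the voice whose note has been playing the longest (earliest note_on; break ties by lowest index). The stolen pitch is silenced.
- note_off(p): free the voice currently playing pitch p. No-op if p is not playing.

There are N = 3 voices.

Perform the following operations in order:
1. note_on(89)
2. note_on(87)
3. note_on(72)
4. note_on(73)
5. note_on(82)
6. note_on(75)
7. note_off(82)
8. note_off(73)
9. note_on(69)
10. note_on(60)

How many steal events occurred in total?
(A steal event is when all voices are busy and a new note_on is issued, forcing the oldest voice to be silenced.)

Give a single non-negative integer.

Answer: 3

Derivation:
Op 1: note_on(89): voice 0 is free -> assigned | voices=[89 - -]
Op 2: note_on(87): voice 1 is free -> assigned | voices=[89 87 -]
Op 3: note_on(72): voice 2 is free -> assigned | voices=[89 87 72]
Op 4: note_on(73): all voices busy, STEAL voice 0 (pitch 89, oldest) -> assign | voices=[73 87 72]
Op 5: note_on(82): all voices busy, STEAL voice 1 (pitch 87, oldest) -> assign | voices=[73 82 72]
Op 6: note_on(75): all voices busy, STEAL voice 2 (pitch 72, oldest) -> assign | voices=[73 82 75]
Op 7: note_off(82): free voice 1 | voices=[73 - 75]
Op 8: note_off(73): free voice 0 | voices=[- - 75]
Op 9: note_on(69): voice 0 is free -> assigned | voices=[69 - 75]
Op 10: note_on(60): voice 1 is free -> assigned | voices=[69 60 75]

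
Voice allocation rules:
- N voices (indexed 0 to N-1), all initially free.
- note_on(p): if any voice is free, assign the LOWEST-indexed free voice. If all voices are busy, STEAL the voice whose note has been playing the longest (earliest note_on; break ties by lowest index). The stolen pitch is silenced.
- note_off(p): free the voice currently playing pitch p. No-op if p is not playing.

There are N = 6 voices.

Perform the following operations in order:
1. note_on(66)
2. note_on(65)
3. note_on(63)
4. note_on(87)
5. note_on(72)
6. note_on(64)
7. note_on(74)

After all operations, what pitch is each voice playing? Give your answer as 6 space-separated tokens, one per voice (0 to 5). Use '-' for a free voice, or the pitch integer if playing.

Answer: 74 65 63 87 72 64

Derivation:
Op 1: note_on(66): voice 0 is free -> assigned | voices=[66 - - - - -]
Op 2: note_on(65): voice 1 is free -> assigned | voices=[66 65 - - - -]
Op 3: note_on(63): voice 2 is free -> assigned | voices=[66 65 63 - - -]
Op 4: note_on(87): voice 3 is free -> assigned | voices=[66 65 63 87 - -]
Op 5: note_on(72): voice 4 is free -> assigned | voices=[66 65 63 87 72 -]
Op 6: note_on(64): voice 5 is free -> assigned | voices=[66 65 63 87 72 64]
Op 7: note_on(74): all voices busy, STEAL voice 0 (pitch 66, oldest) -> assign | voices=[74 65 63 87 72 64]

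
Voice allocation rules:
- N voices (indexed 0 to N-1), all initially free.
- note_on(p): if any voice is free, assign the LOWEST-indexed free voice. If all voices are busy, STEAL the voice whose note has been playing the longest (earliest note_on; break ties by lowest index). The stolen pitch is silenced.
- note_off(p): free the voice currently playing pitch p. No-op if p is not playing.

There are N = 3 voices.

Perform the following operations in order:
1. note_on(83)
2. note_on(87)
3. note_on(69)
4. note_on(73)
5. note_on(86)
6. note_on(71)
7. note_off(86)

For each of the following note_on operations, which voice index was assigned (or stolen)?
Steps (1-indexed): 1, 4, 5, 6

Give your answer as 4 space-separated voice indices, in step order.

Op 1: note_on(83): voice 0 is free -> assigned | voices=[83 - -]
Op 2: note_on(87): voice 1 is free -> assigned | voices=[83 87 -]
Op 3: note_on(69): voice 2 is free -> assigned | voices=[83 87 69]
Op 4: note_on(73): all voices busy, STEAL voice 0 (pitch 83, oldest) -> assign | voices=[73 87 69]
Op 5: note_on(86): all voices busy, STEAL voice 1 (pitch 87, oldest) -> assign | voices=[73 86 69]
Op 6: note_on(71): all voices busy, STEAL voice 2 (pitch 69, oldest) -> assign | voices=[73 86 71]
Op 7: note_off(86): free voice 1 | voices=[73 - 71]

Answer: 0 0 1 2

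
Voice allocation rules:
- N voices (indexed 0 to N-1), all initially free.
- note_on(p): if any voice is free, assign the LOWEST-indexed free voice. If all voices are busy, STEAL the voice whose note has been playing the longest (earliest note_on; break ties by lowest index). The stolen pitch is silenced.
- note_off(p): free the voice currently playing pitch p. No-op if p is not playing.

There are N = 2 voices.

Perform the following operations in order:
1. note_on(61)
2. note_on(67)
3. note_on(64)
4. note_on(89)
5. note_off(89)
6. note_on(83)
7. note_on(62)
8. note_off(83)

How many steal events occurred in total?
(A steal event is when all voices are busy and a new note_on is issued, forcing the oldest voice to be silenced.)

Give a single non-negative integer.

Answer: 3

Derivation:
Op 1: note_on(61): voice 0 is free -> assigned | voices=[61 -]
Op 2: note_on(67): voice 1 is free -> assigned | voices=[61 67]
Op 3: note_on(64): all voices busy, STEAL voice 0 (pitch 61, oldest) -> assign | voices=[64 67]
Op 4: note_on(89): all voices busy, STEAL voice 1 (pitch 67, oldest) -> assign | voices=[64 89]
Op 5: note_off(89): free voice 1 | voices=[64 -]
Op 6: note_on(83): voice 1 is free -> assigned | voices=[64 83]
Op 7: note_on(62): all voices busy, STEAL voice 0 (pitch 64, oldest) -> assign | voices=[62 83]
Op 8: note_off(83): free voice 1 | voices=[62 -]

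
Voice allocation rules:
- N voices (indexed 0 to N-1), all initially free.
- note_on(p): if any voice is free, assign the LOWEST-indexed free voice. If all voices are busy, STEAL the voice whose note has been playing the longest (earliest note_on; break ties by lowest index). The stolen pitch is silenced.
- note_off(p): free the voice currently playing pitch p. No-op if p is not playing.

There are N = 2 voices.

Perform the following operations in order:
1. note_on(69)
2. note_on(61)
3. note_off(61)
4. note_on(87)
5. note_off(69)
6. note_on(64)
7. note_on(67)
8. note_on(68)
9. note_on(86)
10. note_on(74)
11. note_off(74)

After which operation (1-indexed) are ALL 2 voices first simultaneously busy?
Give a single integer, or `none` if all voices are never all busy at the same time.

Answer: 2

Derivation:
Op 1: note_on(69): voice 0 is free -> assigned | voices=[69 -]
Op 2: note_on(61): voice 1 is free -> assigned | voices=[69 61]
Op 3: note_off(61): free voice 1 | voices=[69 -]
Op 4: note_on(87): voice 1 is free -> assigned | voices=[69 87]
Op 5: note_off(69): free voice 0 | voices=[- 87]
Op 6: note_on(64): voice 0 is free -> assigned | voices=[64 87]
Op 7: note_on(67): all voices busy, STEAL voice 1 (pitch 87, oldest) -> assign | voices=[64 67]
Op 8: note_on(68): all voices busy, STEAL voice 0 (pitch 64, oldest) -> assign | voices=[68 67]
Op 9: note_on(86): all voices busy, STEAL voice 1 (pitch 67, oldest) -> assign | voices=[68 86]
Op 10: note_on(74): all voices busy, STEAL voice 0 (pitch 68, oldest) -> assign | voices=[74 86]
Op 11: note_off(74): free voice 0 | voices=[- 86]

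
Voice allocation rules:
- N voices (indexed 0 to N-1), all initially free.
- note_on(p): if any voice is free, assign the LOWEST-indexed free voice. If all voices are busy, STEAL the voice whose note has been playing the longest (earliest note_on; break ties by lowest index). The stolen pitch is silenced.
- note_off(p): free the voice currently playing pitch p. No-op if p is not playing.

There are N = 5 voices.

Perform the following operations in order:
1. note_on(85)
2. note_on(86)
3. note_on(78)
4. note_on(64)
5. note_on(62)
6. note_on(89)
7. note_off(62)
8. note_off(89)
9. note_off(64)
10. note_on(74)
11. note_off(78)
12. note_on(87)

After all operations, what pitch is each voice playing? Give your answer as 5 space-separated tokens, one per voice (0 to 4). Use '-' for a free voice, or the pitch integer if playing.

Answer: 74 86 87 - -

Derivation:
Op 1: note_on(85): voice 0 is free -> assigned | voices=[85 - - - -]
Op 2: note_on(86): voice 1 is free -> assigned | voices=[85 86 - - -]
Op 3: note_on(78): voice 2 is free -> assigned | voices=[85 86 78 - -]
Op 4: note_on(64): voice 3 is free -> assigned | voices=[85 86 78 64 -]
Op 5: note_on(62): voice 4 is free -> assigned | voices=[85 86 78 64 62]
Op 6: note_on(89): all voices busy, STEAL voice 0 (pitch 85, oldest) -> assign | voices=[89 86 78 64 62]
Op 7: note_off(62): free voice 4 | voices=[89 86 78 64 -]
Op 8: note_off(89): free voice 0 | voices=[- 86 78 64 -]
Op 9: note_off(64): free voice 3 | voices=[- 86 78 - -]
Op 10: note_on(74): voice 0 is free -> assigned | voices=[74 86 78 - -]
Op 11: note_off(78): free voice 2 | voices=[74 86 - - -]
Op 12: note_on(87): voice 2 is free -> assigned | voices=[74 86 87 - -]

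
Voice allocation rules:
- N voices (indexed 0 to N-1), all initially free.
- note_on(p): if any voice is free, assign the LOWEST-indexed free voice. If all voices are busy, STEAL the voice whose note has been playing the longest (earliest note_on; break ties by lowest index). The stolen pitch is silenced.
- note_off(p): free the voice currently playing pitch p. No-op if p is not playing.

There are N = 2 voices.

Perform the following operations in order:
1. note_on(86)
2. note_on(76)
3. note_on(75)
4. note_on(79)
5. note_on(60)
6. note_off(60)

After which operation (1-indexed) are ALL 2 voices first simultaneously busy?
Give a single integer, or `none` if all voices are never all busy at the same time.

Answer: 2

Derivation:
Op 1: note_on(86): voice 0 is free -> assigned | voices=[86 -]
Op 2: note_on(76): voice 1 is free -> assigned | voices=[86 76]
Op 3: note_on(75): all voices busy, STEAL voice 0 (pitch 86, oldest) -> assign | voices=[75 76]
Op 4: note_on(79): all voices busy, STEAL voice 1 (pitch 76, oldest) -> assign | voices=[75 79]
Op 5: note_on(60): all voices busy, STEAL voice 0 (pitch 75, oldest) -> assign | voices=[60 79]
Op 6: note_off(60): free voice 0 | voices=[- 79]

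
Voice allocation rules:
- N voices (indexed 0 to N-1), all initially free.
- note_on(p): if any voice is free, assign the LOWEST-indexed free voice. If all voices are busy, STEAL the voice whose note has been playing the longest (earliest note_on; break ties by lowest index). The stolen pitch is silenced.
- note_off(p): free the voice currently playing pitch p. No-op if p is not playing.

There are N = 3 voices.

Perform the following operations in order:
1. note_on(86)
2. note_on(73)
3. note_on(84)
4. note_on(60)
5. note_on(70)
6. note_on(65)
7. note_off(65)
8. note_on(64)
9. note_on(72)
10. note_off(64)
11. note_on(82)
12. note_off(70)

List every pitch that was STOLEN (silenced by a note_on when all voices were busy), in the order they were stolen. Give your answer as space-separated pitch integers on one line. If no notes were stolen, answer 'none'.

Answer: 86 73 84 60

Derivation:
Op 1: note_on(86): voice 0 is free -> assigned | voices=[86 - -]
Op 2: note_on(73): voice 1 is free -> assigned | voices=[86 73 -]
Op 3: note_on(84): voice 2 is free -> assigned | voices=[86 73 84]
Op 4: note_on(60): all voices busy, STEAL voice 0 (pitch 86, oldest) -> assign | voices=[60 73 84]
Op 5: note_on(70): all voices busy, STEAL voice 1 (pitch 73, oldest) -> assign | voices=[60 70 84]
Op 6: note_on(65): all voices busy, STEAL voice 2 (pitch 84, oldest) -> assign | voices=[60 70 65]
Op 7: note_off(65): free voice 2 | voices=[60 70 -]
Op 8: note_on(64): voice 2 is free -> assigned | voices=[60 70 64]
Op 9: note_on(72): all voices busy, STEAL voice 0 (pitch 60, oldest) -> assign | voices=[72 70 64]
Op 10: note_off(64): free voice 2 | voices=[72 70 -]
Op 11: note_on(82): voice 2 is free -> assigned | voices=[72 70 82]
Op 12: note_off(70): free voice 1 | voices=[72 - 82]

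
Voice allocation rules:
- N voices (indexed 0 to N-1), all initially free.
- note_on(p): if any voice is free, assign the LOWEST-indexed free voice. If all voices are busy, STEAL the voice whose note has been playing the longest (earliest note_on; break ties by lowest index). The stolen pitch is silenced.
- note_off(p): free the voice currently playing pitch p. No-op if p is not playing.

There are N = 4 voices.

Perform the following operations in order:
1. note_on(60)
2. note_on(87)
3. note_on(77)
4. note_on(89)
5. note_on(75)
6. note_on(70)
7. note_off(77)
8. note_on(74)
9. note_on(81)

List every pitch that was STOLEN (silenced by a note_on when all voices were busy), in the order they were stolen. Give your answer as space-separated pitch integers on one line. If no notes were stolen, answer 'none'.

Answer: 60 87 89

Derivation:
Op 1: note_on(60): voice 0 is free -> assigned | voices=[60 - - -]
Op 2: note_on(87): voice 1 is free -> assigned | voices=[60 87 - -]
Op 3: note_on(77): voice 2 is free -> assigned | voices=[60 87 77 -]
Op 4: note_on(89): voice 3 is free -> assigned | voices=[60 87 77 89]
Op 5: note_on(75): all voices busy, STEAL voice 0 (pitch 60, oldest) -> assign | voices=[75 87 77 89]
Op 6: note_on(70): all voices busy, STEAL voice 1 (pitch 87, oldest) -> assign | voices=[75 70 77 89]
Op 7: note_off(77): free voice 2 | voices=[75 70 - 89]
Op 8: note_on(74): voice 2 is free -> assigned | voices=[75 70 74 89]
Op 9: note_on(81): all voices busy, STEAL voice 3 (pitch 89, oldest) -> assign | voices=[75 70 74 81]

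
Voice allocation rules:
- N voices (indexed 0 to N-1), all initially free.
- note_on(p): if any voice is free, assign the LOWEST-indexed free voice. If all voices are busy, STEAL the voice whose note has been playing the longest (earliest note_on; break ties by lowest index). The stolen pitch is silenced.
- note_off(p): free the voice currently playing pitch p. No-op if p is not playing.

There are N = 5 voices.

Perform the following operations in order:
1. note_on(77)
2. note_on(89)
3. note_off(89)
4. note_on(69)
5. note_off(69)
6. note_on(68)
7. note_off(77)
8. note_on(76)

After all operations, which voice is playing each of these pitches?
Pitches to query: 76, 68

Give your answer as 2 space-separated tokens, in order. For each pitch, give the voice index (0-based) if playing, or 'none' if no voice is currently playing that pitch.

Op 1: note_on(77): voice 0 is free -> assigned | voices=[77 - - - -]
Op 2: note_on(89): voice 1 is free -> assigned | voices=[77 89 - - -]
Op 3: note_off(89): free voice 1 | voices=[77 - - - -]
Op 4: note_on(69): voice 1 is free -> assigned | voices=[77 69 - - -]
Op 5: note_off(69): free voice 1 | voices=[77 - - - -]
Op 6: note_on(68): voice 1 is free -> assigned | voices=[77 68 - - -]
Op 7: note_off(77): free voice 0 | voices=[- 68 - - -]
Op 8: note_on(76): voice 0 is free -> assigned | voices=[76 68 - - -]

Answer: 0 1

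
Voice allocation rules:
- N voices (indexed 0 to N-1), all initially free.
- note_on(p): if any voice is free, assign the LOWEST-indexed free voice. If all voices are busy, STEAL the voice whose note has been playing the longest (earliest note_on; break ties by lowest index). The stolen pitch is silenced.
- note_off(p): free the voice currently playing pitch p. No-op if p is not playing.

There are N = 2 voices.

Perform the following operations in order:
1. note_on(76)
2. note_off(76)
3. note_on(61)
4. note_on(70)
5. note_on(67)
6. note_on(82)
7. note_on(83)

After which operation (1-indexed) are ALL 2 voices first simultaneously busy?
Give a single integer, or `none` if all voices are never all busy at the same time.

Op 1: note_on(76): voice 0 is free -> assigned | voices=[76 -]
Op 2: note_off(76): free voice 0 | voices=[- -]
Op 3: note_on(61): voice 0 is free -> assigned | voices=[61 -]
Op 4: note_on(70): voice 1 is free -> assigned | voices=[61 70]
Op 5: note_on(67): all voices busy, STEAL voice 0 (pitch 61, oldest) -> assign | voices=[67 70]
Op 6: note_on(82): all voices busy, STEAL voice 1 (pitch 70, oldest) -> assign | voices=[67 82]
Op 7: note_on(83): all voices busy, STEAL voice 0 (pitch 67, oldest) -> assign | voices=[83 82]

Answer: 4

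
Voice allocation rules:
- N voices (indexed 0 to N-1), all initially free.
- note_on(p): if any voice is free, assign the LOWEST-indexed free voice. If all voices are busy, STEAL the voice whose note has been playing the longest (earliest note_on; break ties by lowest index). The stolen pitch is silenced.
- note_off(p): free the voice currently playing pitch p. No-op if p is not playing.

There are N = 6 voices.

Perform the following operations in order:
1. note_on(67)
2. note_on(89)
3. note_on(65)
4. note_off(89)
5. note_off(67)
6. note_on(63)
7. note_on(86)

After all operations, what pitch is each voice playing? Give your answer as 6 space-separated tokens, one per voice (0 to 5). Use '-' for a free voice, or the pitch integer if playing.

Op 1: note_on(67): voice 0 is free -> assigned | voices=[67 - - - - -]
Op 2: note_on(89): voice 1 is free -> assigned | voices=[67 89 - - - -]
Op 3: note_on(65): voice 2 is free -> assigned | voices=[67 89 65 - - -]
Op 4: note_off(89): free voice 1 | voices=[67 - 65 - - -]
Op 5: note_off(67): free voice 0 | voices=[- - 65 - - -]
Op 6: note_on(63): voice 0 is free -> assigned | voices=[63 - 65 - - -]
Op 7: note_on(86): voice 1 is free -> assigned | voices=[63 86 65 - - -]

Answer: 63 86 65 - - -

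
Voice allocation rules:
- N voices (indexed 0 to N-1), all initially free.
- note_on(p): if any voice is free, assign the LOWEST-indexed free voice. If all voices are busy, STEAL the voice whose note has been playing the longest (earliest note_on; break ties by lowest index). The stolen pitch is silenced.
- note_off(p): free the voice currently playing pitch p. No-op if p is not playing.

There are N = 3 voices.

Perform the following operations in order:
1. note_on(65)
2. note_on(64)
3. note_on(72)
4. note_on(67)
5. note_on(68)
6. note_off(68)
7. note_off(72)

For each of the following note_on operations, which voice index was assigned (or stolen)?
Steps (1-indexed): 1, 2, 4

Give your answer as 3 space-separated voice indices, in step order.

Op 1: note_on(65): voice 0 is free -> assigned | voices=[65 - -]
Op 2: note_on(64): voice 1 is free -> assigned | voices=[65 64 -]
Op 3: note_on(72): voice 2 is free -> assigned | voices=[65 64 72]
Op 4: note_on(67): all voices busy, STEAL voice 0 (pitch 65, oldest) -> assign | voices=[67 64 72]
Op 5: note_on(68): all voices busy, STEAL voice 1 (pitch 64, oldest) -> assign | voices=[67 68 72]
Op 6: note_off(68): free voice 1 | voices=[67 - 72]
Op 7: note_off(72): free voice 2 | voices=[67 - -]

Answer: 0 1 0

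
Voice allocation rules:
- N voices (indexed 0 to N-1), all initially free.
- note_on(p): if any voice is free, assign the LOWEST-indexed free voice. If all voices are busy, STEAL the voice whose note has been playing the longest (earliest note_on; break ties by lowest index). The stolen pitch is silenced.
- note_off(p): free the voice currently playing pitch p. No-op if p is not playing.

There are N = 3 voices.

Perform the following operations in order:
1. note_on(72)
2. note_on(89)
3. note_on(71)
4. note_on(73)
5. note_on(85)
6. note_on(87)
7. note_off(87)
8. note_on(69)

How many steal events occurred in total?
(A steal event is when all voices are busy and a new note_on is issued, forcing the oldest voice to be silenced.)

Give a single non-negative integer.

Answer: 3

Derivation:
Op 1: note_on(72): voice 0 is free -> assigned | voices=[72 - -]
Op 2: note_on(89): voice 1 is free -> assigned | voices=[72 89 -]
Op 3: note_on(71): voice 2 is free -> assigned | voices=[72 89 71]
Op 4: note_on(73): all voices busy, STEAL voice 0 (pitch 72, oldest) -> assign | voices=[73 89 71]
Op 5: note_on(85): all voices busy, STEAL voice 1 (pitch 89, oldest) -> assign | voices=[73 85 71]
Op 6: note_on(87): all voices busy, STEAL voice 2 (pitch 71, oldest) -> assign | voices=[73 85 87]
Op 7: note_off(87): free voice 2 | voices=[73 85 -]
Op 8: note_on(69): voice 2 is free -> assigned | voices=[73 85 69]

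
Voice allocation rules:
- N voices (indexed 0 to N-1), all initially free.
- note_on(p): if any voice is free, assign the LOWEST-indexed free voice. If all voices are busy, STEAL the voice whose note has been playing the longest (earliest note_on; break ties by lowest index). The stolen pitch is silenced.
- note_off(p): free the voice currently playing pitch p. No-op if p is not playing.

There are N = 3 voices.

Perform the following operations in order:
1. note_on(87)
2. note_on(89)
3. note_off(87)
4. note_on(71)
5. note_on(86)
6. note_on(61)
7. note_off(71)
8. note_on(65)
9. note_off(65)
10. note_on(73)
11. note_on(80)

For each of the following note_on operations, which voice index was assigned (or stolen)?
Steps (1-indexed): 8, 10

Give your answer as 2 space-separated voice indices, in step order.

Op 1: note_on(87): voice 0 is free -> assigned | voices=[87 - -]
Op 2: note_on(89): voice 1 is free -> assigned | voices=[87 89 -]
Op 3: note_off(87): free voice 0 | voices=[- 89 -]
Op 4: note_on(71): voice 0 is free -> assigned | voices=[71 89 -]
Op 5: note_on(86): voice 2 is free -> assigned | voices=[71 89 86]
Op 6: note_on(61): all voices busy, STEAL voice 1 (pitch 89, oldest) -> assign | voices=[71 61 86]
Op 7: note_off(71): free voice 0 | voices=[- 61 86]
Op 8: note_on(65): voice 0 is free -> assigned | voices=[65 61 86]
Op 9: note_off(65): free voice 0 | voices=[- 61 86]
Op 10: note_on(73): voice 0 is free -> assigned | voices=[73 61 86]
Op 11: note_on(80): all voices busy, STEAL voice 2 (pitch 86, oldest) -> assign | voices=[73 61 80]

Answer: 0 0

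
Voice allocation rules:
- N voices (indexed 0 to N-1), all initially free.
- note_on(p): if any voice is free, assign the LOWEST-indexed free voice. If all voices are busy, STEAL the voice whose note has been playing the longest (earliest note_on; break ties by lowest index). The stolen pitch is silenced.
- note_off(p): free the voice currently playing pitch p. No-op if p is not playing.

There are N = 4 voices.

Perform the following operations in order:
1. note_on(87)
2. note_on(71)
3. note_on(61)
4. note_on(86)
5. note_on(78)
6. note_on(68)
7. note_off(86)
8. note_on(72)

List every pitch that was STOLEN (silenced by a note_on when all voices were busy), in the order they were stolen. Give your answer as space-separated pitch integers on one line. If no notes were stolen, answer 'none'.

Answer: 87 71

Derivation:
Op 1: note_on(87): voice 0 is free -> assigned | voices=[87 - - -]
Op 2: note_on(71): voice 1 is free -> assigned | voices=[87 71 - -]
Op 3: note_on(61): voice 2 is free -> assigned | voices=[87 71 61 -]
Op 4: note_on(86): voice 3 is free -> assigned | voices=[87 71 61 86]
Op 5: note_on(78): all voices busy, STEAL voice 0 (pitch 87, oldest) -> assign | voices=[78 71 61 86]
Op 6: note_on(68): all voices busy, STEAL voice 1 (pitch 71, oldest) -> assign | voices=[78 68 61 86]
Op 7: note_off(86): free voice 3 | voices=[78 68 61 -]
Op 8: note_on(72): voice 3 is free -> assigned | voices=[78 68 61 72]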